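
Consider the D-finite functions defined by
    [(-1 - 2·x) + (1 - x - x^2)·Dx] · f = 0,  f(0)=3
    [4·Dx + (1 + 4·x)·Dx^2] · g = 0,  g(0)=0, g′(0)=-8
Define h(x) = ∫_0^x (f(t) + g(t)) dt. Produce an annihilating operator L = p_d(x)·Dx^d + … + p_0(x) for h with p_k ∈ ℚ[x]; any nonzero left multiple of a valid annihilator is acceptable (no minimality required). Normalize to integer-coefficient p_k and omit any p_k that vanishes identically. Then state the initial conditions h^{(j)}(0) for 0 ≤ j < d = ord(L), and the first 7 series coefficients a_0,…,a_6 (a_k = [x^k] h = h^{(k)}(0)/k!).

f: a_k = 3, 3, 6, 9, 15, 24, 39, …
g: a_k = 0, -8, 16, -128/3, 128, -2048/5, 4096/3, …
Sum ⇒ L₀ = lclm(L_f,L_g) in ℚ(x)⟨Dx⟩.
h=∫₀ˣh₀: take L = L₀·Dx.
L = (100 + 272·x + 392·x^2 + 144·x^3 + 96·x^4)·Dx^2 + (-7 + 96·x + 434·x^2 + 540·x^3 + 304·x^4 + 160·x^5)·Dx^3 + (-4 - 25·x - 28·x^2 + 46·x^3 + 73·x^4 + 76·x^5 + 32·x^6)·Dx^4  (order 4).
h: a_k = 0, 3, -5/2, 22/3, -101/12, 143/5, -964/15, …
ICs: h(0) = 0, h′(0) = 3, h′′(0) = -5, h′′′(0) = 44.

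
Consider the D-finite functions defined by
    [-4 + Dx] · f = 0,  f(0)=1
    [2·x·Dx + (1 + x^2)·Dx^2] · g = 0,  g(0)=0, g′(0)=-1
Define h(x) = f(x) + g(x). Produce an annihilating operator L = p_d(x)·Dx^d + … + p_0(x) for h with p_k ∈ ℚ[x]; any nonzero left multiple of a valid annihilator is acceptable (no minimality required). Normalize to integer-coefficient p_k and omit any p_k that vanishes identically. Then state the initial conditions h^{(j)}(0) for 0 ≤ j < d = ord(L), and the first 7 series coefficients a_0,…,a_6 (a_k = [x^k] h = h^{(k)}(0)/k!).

L = (4 - 16·x - 12·x^2 - 16·x^3)·Dx + (-9 - 13·x^2 - 8·x^4)·Dx^2 + (2 + x + 4·x^2 + x^3 + 2·x^4)·Dx^3  (order 3).
h: a_k = 1, 3, 8, 11, 32/3, 25/3, 256/45, …
ICs: h(0) = 1, h′(0) = 3, h′′(0) = 16.

f: a_k = 1, 4, 8, 32/3, 32/3, 128/15, 256/45, …
g: a_k = 0, -1, 0, 1/3, 0, -1/5, 0, …
h₀=f+g: left-lcm gives L₀, ord ≤ 3.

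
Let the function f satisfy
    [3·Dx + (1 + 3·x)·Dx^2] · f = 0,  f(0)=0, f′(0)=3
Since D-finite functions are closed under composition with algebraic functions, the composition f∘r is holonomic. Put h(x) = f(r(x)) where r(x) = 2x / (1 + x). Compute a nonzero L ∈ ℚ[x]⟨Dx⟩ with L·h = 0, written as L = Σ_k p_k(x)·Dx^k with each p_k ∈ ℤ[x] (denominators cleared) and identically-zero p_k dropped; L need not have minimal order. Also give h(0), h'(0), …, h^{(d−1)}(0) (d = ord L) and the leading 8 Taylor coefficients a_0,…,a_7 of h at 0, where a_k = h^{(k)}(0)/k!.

L = (8 + 14·x)·Dx + (1 + 8·x + 7·x^2)·Dx^2  (order 2).
h: a_k = 0, 6, -24, 114, -600, 16806/5, -19608, 823542/7, …
ICs: h(0) = 0, h′(0) = 6.

f: a_k = 0, 3, -9/2, 9, -81/4, 243/5, -243/2, 2187/7, …
Substitute x→r, Dx→(1/r')Dx; clear ⇒ L₀.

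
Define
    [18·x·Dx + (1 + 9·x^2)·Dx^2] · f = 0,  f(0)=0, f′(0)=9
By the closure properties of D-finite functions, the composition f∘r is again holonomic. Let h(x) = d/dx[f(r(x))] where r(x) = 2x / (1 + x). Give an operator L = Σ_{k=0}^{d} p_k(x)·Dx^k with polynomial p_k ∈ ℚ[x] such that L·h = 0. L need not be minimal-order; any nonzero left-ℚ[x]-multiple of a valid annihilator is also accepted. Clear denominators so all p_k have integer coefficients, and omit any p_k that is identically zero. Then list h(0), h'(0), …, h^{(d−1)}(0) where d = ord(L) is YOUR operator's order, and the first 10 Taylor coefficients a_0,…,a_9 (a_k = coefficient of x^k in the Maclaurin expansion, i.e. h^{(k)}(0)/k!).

L = (2 + 74·x) + (1 + 2·x + 37·x^2)·Dx  (order 1).
h: a_k = 18, -36, -594, 2520, 16938, -127116, -372474, 5448240, 2885058, -207354996, …
ICs: h(0) = 18.

f: a_k = 0, 9, 0, -27, 0, 729/5, 0, -6561/7, 0, 6561, …
Substitute x→r, Dx→(1/r')Dx; clear ⇒ L₀.
Derive L from L₀ (diff closure).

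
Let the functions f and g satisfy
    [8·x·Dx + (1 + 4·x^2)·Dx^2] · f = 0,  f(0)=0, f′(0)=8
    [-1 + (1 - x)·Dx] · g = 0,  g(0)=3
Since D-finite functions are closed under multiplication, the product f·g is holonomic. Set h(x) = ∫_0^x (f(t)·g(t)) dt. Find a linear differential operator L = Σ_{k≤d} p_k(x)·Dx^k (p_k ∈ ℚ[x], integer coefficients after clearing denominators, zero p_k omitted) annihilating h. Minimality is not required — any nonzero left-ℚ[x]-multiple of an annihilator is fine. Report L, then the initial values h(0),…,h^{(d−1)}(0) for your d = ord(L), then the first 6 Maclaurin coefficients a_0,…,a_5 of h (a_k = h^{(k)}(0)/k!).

f: a_k = 0, 8, 0, -32/3, 0, 128/5, …
g: a_k = 3, 3, 3, 3, 3, 3, …
f·g: L₀ = L_f ⊗_s L_g, ord ≤ 2·1.
∫: right-multiply L₀ by Dx.
L = 8·x·Dx + (2 - 8·x + 16·x^2)·Dx^2 + (-1 + x - 4·x^2 + 4·x^3)·Dx^3  (order 3).
h: a_k = 0, 0, 12, 8, -2, -8/5, …
ICs: h(0) = 0, h′(0) = 0, h′′(0) = 24.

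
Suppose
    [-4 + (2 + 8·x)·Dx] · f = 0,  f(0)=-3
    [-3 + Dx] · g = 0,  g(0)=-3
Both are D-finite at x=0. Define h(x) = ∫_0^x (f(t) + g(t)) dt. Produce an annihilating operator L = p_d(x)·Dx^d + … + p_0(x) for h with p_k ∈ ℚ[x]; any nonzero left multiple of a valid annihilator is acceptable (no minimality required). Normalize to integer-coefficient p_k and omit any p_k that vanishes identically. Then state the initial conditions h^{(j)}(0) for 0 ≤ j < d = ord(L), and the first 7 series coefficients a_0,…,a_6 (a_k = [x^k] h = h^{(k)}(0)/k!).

f: a_k = -3, -6, 6, -12, 30, -84, 252, …
g: a_k = -3, -9, -27/2, -27/2, -81/8, -243/40, -243/80, …
Sum ⇒ L₀ = lclm(L_f,L_g) in ℚ(x)⟨Dx⟩.
h=∫₀ˣh₀: take L = L₀·Dx.
L = (30 + 72·x)·Dx + (-13 - 72·x - 144·x^2)·Dx^2 + (1 + 16·x + 48·x^2)·Dx^3  (order 3).
h: a_k = 0, -6, -15/2, -5/2, -51/8, 159/40, -1201/80, …
ICs: h(0) = 0, h′(0) = -6, h′′(0) = -15.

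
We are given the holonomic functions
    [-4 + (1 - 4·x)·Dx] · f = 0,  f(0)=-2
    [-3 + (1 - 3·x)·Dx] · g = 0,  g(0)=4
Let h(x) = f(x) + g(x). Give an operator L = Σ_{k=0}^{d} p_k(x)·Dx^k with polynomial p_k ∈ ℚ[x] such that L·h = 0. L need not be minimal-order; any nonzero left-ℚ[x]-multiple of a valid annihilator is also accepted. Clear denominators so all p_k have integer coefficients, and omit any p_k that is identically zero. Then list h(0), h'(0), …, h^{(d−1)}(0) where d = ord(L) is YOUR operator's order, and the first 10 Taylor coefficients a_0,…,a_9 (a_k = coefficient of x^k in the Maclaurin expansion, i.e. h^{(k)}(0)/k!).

L = -24 + (14 - 48·x)·Dx + (-1 + 7·x - 12·x^2)·Dx^2  (order 2).
h: a_k = 2, 4, 4, -20, -188, -1076, -5276, -24020, -104828, -445556, …
ICs: h(0) = 2, h′(0) = 4.

f: a_k = -2, -8, -32, -128, -512, -2048, -8192, -32768, -131072, -524288, …
g: a_k = 4, 12, 36, 108, 324, 972, 2916, 8748, 26244, 78732, …
L₀ := lclm(L_f,L_g); ord L₀ ≤ 1+1.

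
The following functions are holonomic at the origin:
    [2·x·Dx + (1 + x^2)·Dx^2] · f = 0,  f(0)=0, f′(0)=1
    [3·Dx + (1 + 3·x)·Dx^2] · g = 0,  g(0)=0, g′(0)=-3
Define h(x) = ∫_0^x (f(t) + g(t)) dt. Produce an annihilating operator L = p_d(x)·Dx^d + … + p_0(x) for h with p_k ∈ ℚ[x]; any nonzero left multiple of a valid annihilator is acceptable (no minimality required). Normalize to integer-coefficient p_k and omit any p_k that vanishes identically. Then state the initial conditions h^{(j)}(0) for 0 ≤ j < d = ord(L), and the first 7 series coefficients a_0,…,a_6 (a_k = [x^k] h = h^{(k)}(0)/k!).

L = (-6 - 54·x + 18·x^2 + 18·x^3)·Dx^2 + (-20 - 12·x - 48·x^2 + 36·x^3 + 36·x^4)·Dx^3 + (-3 - 7·x + 6·x^2 + 2·x^3 + 9·x^4 + 9·x^5)·Dx^4  (order 4).
h: a_k = 0, 0, -1, 3/2, -7/3, 81/20, -121/15, …
ICs: h(0) = 0, h′(0) = 0, h′′(0) = -2, h′′′(0) = 9.

f: a_k = 0, 1, 0, -1/3, 0, 1/5, 0, …
g: a_k = 0, -3, 9/2, -9, 81/4, -243/5, 243/2, …
Weyl lclm of L_f,L_g ⇒ L₀ (ord ≤ 4).
Integrate: L := L₀·Dx.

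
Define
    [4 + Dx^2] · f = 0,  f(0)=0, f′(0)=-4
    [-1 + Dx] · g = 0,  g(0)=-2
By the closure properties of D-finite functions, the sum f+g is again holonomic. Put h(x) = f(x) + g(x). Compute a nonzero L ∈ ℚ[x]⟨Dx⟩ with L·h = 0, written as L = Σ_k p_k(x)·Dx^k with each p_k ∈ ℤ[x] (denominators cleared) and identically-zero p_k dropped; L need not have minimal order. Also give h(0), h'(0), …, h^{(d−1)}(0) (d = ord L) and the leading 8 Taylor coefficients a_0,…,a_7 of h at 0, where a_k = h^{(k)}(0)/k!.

f: a_k = 0, -4, 0, 8/3, 0, -8/15, 0, 16/315, …
g: a_k = -2, -2, -1, -1/3, -1/12, -1/60, -1/360, -1/2520, …
L₀ := lclm(L_f,L_g); ord L₀ ≤ 2+1.
L = -4 + 4·Dx - Dx^2 + Dx^3  (order 3).
h: a_k = -2, -6, -1, 7/3, -1/12, -11/20, -1/360, 127/2520, …
ICs: h(0) = -2, h′(0) = -6, h′′(0) = -2.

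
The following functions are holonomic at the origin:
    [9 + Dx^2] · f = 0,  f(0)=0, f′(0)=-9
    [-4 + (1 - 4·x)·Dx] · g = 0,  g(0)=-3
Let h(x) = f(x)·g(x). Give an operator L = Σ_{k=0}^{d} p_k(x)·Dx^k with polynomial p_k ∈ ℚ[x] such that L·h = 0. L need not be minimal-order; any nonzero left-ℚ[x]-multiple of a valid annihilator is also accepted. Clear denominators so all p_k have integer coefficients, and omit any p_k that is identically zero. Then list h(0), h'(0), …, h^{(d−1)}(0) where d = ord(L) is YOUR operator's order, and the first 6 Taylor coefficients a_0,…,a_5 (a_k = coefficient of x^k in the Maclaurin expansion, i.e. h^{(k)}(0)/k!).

L = (-9 + 36·x) + 8·Dx + (-1 + 4·x)·Dx^2  (order 2).
h: a_k = 0, 27, 108, 783/2, 1566, 251289/40, …
ICs: h(0) = 0, h′(0) = 27.

f: a_k = 0, -9, 0, 27/2, 0, -243/40, …
g: a_k = -3, -12, -48, -192, -768, -3072, …
L₀ := L_f ⊗_s L_g (sym. prod.), ord ≤ 2.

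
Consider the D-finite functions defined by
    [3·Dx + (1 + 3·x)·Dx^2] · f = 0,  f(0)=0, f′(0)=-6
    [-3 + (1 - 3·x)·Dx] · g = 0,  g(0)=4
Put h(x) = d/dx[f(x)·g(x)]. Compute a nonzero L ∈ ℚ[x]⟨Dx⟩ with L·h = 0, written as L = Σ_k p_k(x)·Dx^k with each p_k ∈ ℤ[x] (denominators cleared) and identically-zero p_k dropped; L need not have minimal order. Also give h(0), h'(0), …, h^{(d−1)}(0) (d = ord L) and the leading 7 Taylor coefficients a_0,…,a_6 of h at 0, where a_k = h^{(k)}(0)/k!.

f: a_k = 0, -6, 9, -18, 81/2, -486/5, 243, …
g: a_k = 4, 12, 36, 108, 324, 972, 2916, …
Sym-product of L_f,L_g gives L₀ (≤ ord 2).
Derive L from L₀ (diff closure).
L = 36 + (3 + 45·x)·Dx + (-1 + 9·x^2)·Dx^2  (order 2).
h: a_k = -24, -72, -540, -1512, -7614, -107892/5, -465102/5, …
ICs: h(0) = -24, h′(0) = -72.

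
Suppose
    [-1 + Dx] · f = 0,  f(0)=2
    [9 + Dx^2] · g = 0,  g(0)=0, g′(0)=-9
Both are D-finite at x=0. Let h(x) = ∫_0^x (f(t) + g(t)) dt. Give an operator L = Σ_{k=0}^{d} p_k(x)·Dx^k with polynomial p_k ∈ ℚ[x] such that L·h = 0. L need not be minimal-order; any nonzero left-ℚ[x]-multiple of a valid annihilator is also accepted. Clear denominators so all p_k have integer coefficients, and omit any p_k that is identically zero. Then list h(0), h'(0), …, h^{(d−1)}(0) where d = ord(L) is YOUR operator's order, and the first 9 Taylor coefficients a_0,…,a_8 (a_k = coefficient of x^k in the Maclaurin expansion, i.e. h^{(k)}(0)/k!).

f: a_k = 2, 2, 1, 1/3, 1/12, 1/60, 1/360, 1/2520, 1/20160, …
g: a_k = 0, -9, 0, 27/2, 0, -243/40, 0, 729/560, 0, …
h₀=f+g: left-lcm gives L₀, ord ≤ 3.
∫: right-multiply L₀ by Dx.
L = -9·Dx + 9·Dx^2 - Dx^3 + Dx^4  (order 4).
h: a_k = 0, 2, -7/2, 1/3, 83/24, 1/60, -727/720, 1/2520, 6563/40320, …
ICs: h(0) = 0, h′(0) = 2, h′′(0) = -7, h′′′(0) = 2.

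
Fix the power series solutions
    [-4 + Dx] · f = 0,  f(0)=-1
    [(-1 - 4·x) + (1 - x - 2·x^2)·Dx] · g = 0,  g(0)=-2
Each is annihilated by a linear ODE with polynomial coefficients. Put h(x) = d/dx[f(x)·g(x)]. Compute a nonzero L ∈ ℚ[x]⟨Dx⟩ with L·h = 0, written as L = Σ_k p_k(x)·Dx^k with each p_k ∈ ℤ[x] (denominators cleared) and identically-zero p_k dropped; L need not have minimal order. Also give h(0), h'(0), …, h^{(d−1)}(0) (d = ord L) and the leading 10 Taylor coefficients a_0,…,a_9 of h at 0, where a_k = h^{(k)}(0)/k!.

f: a_k = -1, -4, -8, -32/3, -32/3, -128/15, -256/45, -1024/315, -512/315, -2048/2835, …
g: a_k = -2, -2, -6, -10, -22, -42, -86, -170, -342, -682, …
L₀ := L_f ⊗_s L_g (sym. prod.), ord ≤ 1.
h₀' ⇒ L via d/dx closure of L₀.
L = (30 + 4·x - 72·x^2 + 64·x^4) + (-5 + 5·x + 18·x^2 - 8·x^3 - 16·x^4)·Dx  (order 1).
h: a_k = 10, 60, 214, 1832/3, 1562, 11324/3, 79406/9, 706128/35, 14300182/315, 286009124/2835, …
ICs: h(0) = 10.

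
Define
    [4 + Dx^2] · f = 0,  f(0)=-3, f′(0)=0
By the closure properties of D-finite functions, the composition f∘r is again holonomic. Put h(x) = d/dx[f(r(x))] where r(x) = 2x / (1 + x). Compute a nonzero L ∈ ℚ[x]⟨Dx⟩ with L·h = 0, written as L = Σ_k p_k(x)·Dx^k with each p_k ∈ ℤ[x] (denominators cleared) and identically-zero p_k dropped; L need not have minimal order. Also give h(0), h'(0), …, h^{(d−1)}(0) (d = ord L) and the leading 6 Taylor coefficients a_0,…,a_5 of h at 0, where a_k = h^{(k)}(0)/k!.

L = (22 + 12·x + 6·x^2) + (6 + 18·x + 18·x^2 + 6·x^3)·Dx + (1 + 4·x + 6·x^2 + 4·x^3 + x^4)·Dx^2  (order 2).
h: a_k = 0, 48, -144, 160, 160, -5488/5, …
ICs: h(0) = 0, h′(0) = 48.

f: a_k = -3, 0, 6, 0, -2, 0, …
f∘r: x↦r, Dx↦Dx/r' in L_f ⇒ L₀.
Derive L from L₀ (diff closure).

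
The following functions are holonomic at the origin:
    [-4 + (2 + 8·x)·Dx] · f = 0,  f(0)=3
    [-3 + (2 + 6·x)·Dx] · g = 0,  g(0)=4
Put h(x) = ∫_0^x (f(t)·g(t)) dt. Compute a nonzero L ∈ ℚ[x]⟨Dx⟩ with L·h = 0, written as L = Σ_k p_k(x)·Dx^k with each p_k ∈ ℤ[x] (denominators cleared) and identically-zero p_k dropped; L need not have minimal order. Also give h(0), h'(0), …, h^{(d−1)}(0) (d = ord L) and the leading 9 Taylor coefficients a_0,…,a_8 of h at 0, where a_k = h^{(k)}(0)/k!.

L = (-7 - 24·x)·Dx + (2 + 14·x + 24·x^2)·Dx^2  (order 2).
h: a_k = 0, 12, 21, -1/2, 21/16, -591/160, 1393/128, -59391/1792, 424053/4096, …
ICs: h(0) = 0, h′(0) = 12.

f: a_k = 3, 6, -6, 12, -30, 84, -252, 792, -2574, …
g: a_k = 4, 6, -9/2, 27/4, -405/32, 1701/64, -15309/256, 72171/512, -2814669/8192, …
Sym-product of L_f,L_g gives L₀ (≤ ord 1).
h=∫₀ˣh₀: take L = L₀·Dx.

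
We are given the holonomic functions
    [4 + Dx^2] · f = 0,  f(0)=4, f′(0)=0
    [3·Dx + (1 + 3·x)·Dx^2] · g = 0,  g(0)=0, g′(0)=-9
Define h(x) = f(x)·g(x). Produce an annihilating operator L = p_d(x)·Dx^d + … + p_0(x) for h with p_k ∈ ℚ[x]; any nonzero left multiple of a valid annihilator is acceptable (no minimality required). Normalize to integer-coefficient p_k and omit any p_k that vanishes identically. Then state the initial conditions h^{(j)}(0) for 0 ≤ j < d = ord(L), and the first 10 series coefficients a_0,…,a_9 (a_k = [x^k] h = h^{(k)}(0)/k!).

f: a_k = 4, 0, -8, 0, 8/3, 0, -16/45, 0, 8/315, 0, …
g: a_k = 0, -9, 27/2, -27, 243/4, -729/5, 729/2, -6561/7, 19683/8, -6561, …
f·g: L₀ = L_f ⊗_s L_g, ord ≤ 2·2.
L = (-1112 - 1248·x + 7344·x^2 + 27648·x^3 + 20736·x^4) + (-48 + 2160·x + 10368·x^2 + 10368·x^3)·Dx + (-250 + 240·x + 4968·x^2 + 13824·x^3 + 10368·x^4)·Dx^2 + (-12 + 540·x + 2592·x^2 + 2592·x^3)·Dx^3 + (7 + 138·x + 783·x^2 + 1728·x^3 + 1296·x^4)·Dx^4  (order 4).
h: a_k = 0, -36, 54, -36, 135, -1956/5, 1008, -92804/35, 70827/10, -133876/7, …
ICs: h(0) = 0, h′(0) = -36, h′′(0) = 108, h′′′(0) = -216.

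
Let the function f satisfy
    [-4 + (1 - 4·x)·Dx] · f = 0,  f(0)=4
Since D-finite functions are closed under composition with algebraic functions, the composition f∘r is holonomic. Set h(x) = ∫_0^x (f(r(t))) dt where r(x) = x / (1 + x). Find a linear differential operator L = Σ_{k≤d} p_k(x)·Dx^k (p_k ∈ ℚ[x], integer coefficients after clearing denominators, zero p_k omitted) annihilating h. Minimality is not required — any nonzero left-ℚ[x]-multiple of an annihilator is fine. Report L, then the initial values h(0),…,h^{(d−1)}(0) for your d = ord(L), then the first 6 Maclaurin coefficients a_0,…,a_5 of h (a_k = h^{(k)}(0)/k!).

L = 4·Dx + (-1 + 2·x + 3·x^2)·Dx^2  (order 2).
h: a_k = 0, 4, 8, 16, 36, 432/5, …
ICs: h(0) = 0, h′(0) = 4.

f: a_k = 4, 16, 64, 256, 1024, 4096, …
h₀=f(r): pull back L_f along r ⇒ L₀.
∫: right-multiply L₀ by Dx.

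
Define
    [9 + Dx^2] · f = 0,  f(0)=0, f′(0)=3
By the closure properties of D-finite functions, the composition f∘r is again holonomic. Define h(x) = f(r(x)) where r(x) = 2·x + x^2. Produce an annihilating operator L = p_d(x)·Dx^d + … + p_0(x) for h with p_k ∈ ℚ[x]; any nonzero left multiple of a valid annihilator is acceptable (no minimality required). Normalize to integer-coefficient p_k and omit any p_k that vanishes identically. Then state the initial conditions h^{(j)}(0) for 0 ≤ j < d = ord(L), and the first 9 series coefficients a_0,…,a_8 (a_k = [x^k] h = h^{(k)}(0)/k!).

f: a_k = 0, 3, 0, -9/2, 0, 81/40, 0, -243/560, 0, …
Change of var in L_f (x↦r) gives L₀.
L = (36 + 108·x + 108·x^2 + 36·x^3) - Dx + (1 + x)·Dx^2  (order 2).
h: a_k = 0, 6, 3, -36, -54, 189/5, 315/2, 3726/35, -567/5, …
ICs: h(0) = 0, h′(0) = 6.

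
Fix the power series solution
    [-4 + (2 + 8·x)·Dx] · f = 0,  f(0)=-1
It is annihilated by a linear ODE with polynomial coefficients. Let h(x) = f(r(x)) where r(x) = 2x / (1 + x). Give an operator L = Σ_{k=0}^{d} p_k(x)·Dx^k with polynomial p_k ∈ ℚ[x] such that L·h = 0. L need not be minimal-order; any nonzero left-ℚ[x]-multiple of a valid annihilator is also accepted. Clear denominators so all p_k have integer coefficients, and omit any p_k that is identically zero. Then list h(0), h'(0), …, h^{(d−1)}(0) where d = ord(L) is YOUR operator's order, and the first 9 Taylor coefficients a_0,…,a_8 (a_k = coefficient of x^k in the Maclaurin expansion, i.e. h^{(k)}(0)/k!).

L = -4 + (1 + 10·x + 9·x^2)·Dx  (order 1).
h: a_k = -1, -4, 12, -52, 284, -1764, 11820, -83220, 606780, …
ICs: h(0) = -1.

f: a_k = -1, -2, 2, -4, 10, -28, 84, -264, 858, …
Change of var in L_f (x↦r) gives L₀.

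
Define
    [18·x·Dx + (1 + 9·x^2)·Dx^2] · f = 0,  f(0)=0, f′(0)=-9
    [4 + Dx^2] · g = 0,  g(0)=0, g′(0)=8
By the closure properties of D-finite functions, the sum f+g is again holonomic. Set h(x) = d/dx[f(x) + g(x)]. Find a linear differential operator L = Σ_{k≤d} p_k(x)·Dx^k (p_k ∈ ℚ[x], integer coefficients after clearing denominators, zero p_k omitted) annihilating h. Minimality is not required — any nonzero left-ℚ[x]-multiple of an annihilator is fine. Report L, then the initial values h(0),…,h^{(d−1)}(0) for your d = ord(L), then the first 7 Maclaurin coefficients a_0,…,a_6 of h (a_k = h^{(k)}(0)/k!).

L = (-3744·x + 37584·x^3 + 11664·x^5) + (-28 + 864·x^2 + 10692·x^4 + 5832·x^6)·Dx + (-936·x + 9396·x^3 + 2916·x^5)·Dx^2 + (-7 + 216·x^2 + 2673·x^4 + 1458·x^6)·Dx^3  (order 3).
h: a_k = -1, 0, 65, 0, -2171/3, 0, 295213/45, …
ICs: h(0) = -1, h′(0) = 0, h′′(0) = 130.

f: a_k = 0, -9, 0, 27, 0, -729/5, 0, …
g: a_k = 0, 8, 0, -16/3, 0, 16/15, 0, …
L₀ := lclm(L_f,L_g); ord L₀ ≤ 2+2.
Differentiate: ansatz ord ≤ ord L₀ ⇒ L.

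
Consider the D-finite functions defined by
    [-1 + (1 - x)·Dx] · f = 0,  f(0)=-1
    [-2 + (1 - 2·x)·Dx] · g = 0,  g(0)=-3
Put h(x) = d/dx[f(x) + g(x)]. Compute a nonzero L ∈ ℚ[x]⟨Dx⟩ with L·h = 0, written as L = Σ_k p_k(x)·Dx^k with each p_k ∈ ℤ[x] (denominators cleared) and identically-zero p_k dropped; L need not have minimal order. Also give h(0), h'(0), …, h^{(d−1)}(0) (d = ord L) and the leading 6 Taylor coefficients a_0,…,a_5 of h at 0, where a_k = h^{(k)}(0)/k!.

L = 12 + (-9 + 12·x)·Dx + (1 - 3·x + 2·x^2)·Dx^2  (order 2).
h: a_k = -7, -26, -75, -196, -485, -1158, …
ICs: h(0) = -7, h′(0) = -26.

f: a_k = -1, -1, -1, -1, -1, -1, …
g: a_k = -3, -6, -12, -24, -48, -96, …
Weyl lclm of L_f,L_g ⇒ L₀ (ord ≤ 2).
Derive L from L₀ (diff closure).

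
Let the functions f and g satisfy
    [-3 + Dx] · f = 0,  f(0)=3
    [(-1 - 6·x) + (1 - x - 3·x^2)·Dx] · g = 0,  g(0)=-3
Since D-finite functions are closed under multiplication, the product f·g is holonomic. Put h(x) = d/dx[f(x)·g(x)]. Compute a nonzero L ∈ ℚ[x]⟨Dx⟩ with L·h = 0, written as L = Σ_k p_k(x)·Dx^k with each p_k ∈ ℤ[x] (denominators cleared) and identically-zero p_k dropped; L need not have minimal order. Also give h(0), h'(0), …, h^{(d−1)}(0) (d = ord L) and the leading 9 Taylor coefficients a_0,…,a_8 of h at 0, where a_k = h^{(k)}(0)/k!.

L = (23 + 30·x - 45·x^2 - 54·x^3 + 81·x^4) + (-4 + x + 24·x^2 - 27·x^4)·Dx  (order 1).
h: a_k = -36, -207, -756, -4743/2, -13671/2, -757161/40, -508203/10, -74932569/560, -388146897/1120, …
ICs: h(0) = -36.

f: a_k = 3, 9, 27/2, 27/2, 81/8, 243/40, 243/80, 729/560, 2187/4480, …
g: a_k = -3, -3, -12, -21, -57, -120, -291, -651, -1524, …
h₀=f·g: eliminate ⇒ L₀, order ≤ 1·1.
h=h₀': d/dx-closure on L₀ ⇒ L.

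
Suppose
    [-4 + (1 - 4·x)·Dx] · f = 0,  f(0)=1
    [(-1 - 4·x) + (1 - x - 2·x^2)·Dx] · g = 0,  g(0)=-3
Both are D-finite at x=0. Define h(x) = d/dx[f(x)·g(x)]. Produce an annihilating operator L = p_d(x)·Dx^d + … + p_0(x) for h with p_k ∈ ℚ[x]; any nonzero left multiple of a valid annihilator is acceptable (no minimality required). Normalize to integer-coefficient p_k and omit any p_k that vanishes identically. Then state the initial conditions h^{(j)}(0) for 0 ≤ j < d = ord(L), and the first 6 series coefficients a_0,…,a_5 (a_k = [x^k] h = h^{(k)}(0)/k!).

L = (46 - 108·x - 216·x^2 + 256·x^3 + 768·x^4) + (-5 + 29·x - 6·x^2 - 152·x^3 + 80·x^4 + 192·x^5)·Dx  (order 1).
h: a_k = -15, -138, -873, -4788, -24255, -117198, …
ICs: h(0) = -15.

f: a_k = 1, 4, 16, 64, 256, 1024, …
g: a_k = -3, -3, -9, -15, -33, -63, …
Product ⇒ symmetric product L₀, ord ≤ 1.
h=h₀': d/dx-closure on L₀ ⇒ L.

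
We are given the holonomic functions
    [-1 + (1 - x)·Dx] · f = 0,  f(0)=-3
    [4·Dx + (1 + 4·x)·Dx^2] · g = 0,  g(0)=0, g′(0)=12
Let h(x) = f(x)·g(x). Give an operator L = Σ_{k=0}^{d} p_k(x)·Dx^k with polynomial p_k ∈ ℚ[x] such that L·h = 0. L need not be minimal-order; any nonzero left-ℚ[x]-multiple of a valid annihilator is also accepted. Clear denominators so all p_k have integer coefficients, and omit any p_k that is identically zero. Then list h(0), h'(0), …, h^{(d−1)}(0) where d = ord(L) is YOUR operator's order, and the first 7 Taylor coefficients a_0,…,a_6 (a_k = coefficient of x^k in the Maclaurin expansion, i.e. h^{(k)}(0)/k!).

f: a_k = -3, -3, -3, -3, -3, -3, -3, …
g: a_k = 0, 12, -24, 64, -192, 3072/5, -2048, …
h₀=f·g: eliminate ⇒ L₀, order ≤ 1·2.
L = 4 + (-2 + 12·x)·Dx + (-1 - 3·x + 4·x^2)·Dx^2  (order 2).
h: a_k = 0, -36, 36, -156, 420, -7116/5, 23604/5, …
ICs: h(0) = 0, h′(0) = -36.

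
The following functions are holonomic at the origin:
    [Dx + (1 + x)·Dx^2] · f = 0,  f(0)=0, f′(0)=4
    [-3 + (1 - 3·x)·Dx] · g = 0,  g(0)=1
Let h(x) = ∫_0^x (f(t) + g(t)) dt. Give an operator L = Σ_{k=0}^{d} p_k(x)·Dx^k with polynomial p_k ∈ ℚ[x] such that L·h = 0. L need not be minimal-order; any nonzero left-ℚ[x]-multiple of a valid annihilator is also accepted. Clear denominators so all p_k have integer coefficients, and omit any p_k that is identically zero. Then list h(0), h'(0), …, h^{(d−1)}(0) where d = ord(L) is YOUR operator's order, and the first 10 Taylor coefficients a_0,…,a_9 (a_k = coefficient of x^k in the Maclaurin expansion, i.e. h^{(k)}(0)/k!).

f: a_k = 0, 4, -2, 4/3, -1, 4/5, -2/3, 4/7, -1/2, 4/9, …
g: a_k = 1, 3, 9, 27, 81, 243, 729, 2187, 6561, 19683, …
f+g: L₀ = lclm(L_f,L_g), ord ≤ 2+1.
h=∫₀ˣh₀: take L = L₀·Dx.
L = (-66 - 18·x)·Dx^2 + (-52 - 120·x - 36·x^2)·Dx^3 + (7 - 11·x - 27·x^2 - 9·x^3)·Dx^4  (order 4).
h: a_k = 0, 1, 7/2, 7/3, 85/12, 16, 1219/30, 2185/21, 15313/56, 13121/18, …
ICs: h(0) = 0, h′(0) = 1, h′′(0) = 7, h′′′(0) = 14.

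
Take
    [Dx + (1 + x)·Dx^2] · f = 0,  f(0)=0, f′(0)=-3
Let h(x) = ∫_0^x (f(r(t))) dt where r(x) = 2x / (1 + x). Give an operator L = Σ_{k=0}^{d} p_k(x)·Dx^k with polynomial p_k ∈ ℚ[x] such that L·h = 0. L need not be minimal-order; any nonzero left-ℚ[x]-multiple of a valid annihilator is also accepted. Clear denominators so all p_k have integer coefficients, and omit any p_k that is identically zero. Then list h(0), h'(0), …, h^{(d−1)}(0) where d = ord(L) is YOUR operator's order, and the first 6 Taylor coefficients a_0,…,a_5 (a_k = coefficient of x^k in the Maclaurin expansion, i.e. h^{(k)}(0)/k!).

L = (4 + 6·x)·Dx^2 + (1 + 4·x + 3·x^2)·Dx^3  (order 3).
h: a_k = 0, 0, -3, 4, -13/2, 12, …
ICs: h(0) = 0, h′(0) = 0, h′′(0) = -6.

f: a_k = 0, -3, 3/2, -1, 3/4, -3/5, …
Substitute x→r, Dx→(1/r')Dx; clear ⇒ L₀.
h=∫₀ˣh₀: take L = L₀·Dx.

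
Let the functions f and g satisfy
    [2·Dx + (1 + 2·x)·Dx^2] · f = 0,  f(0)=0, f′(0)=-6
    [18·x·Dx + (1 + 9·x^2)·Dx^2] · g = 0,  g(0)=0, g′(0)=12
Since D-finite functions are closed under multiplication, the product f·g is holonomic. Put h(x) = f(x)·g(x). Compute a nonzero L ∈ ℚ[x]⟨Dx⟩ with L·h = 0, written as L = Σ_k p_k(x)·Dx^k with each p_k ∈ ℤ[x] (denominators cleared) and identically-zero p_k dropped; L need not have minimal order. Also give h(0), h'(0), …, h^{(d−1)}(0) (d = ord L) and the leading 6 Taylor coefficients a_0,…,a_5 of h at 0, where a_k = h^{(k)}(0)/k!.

L = (792 + 3024·x + 22680·x^2 + 102384·x^3 + 174960·x^4 + 151632·x^5 + 104976·x^7)·Dx + (332 + 4752·x + 28908·x^2 + 127008·x^3 + 351216·x^4 + 542376·x^5 + 408240·x^6 + 157464·x^7 + 367416·x^8)·Dx^2 + (44 + 916·x + 6696·x^2 + 27252·x^3 + 85860·x^4 + 193428·x^5 + 279936·x^6 + 224532·x^7 + 157464·x^8 + 209952·x^9)·Dx^3 + (10 + 76·x + 418·x^2 + 1728·x^3 + 5391·x^4 + 12960·x^5 + 24948·x^6 + 34992·x^7 + 29889·x^8 + 26244·x^9 + 26244·x^10)·Dx^4  (order 4).
h: a_k = 0, 0, -72, 72, 120, -72, …
ICs: h(0) = 0, h′(0) = 0, h′′(0) = -144, h′′′(0) = 432.

f: a_k = 0, -6, 6, -8, 12, -96/5, …
g: a_k = 0, 12, 0, -36, 0, 972/5, …
L₀ := L_f ⊗_s L_g (sym. prod.), ord ≤ 4.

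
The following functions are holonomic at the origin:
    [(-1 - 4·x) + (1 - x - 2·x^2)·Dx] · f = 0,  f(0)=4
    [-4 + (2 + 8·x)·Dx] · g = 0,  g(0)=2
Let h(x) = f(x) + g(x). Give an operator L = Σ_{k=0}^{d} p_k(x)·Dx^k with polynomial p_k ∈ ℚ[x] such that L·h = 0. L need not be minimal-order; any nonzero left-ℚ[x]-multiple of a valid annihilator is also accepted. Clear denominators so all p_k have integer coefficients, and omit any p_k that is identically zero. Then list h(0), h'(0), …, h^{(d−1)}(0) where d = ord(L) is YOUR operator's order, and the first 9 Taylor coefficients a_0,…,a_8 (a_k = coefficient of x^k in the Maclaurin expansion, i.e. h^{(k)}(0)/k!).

L = (-16 - 84·x - 120·x^2 - 160·x^3) + (10 + 52·x + 204·x^2 + 400·x^3 + 400·x^4)·Dx + (1 - 7·x - 56·x^2 - 8·x^3 + 200·x^4 + 160·x^5)·Dx^2  (order 2).
h: a_k = 6, 8, 8, 28, 24, 140, 4, 868, -1032, …
ICs: h(0) = 6, h′(0) = 8.

f: a_k = 4, 4, 12, 20, 44, 84, 172, 340, 684, …
g: a_k = 2, 4, -4, 8, -20, 56, -168, 528, -1716, …
L₀ := lclm(L_f,L_g); ord L₀ ≤ 1+1.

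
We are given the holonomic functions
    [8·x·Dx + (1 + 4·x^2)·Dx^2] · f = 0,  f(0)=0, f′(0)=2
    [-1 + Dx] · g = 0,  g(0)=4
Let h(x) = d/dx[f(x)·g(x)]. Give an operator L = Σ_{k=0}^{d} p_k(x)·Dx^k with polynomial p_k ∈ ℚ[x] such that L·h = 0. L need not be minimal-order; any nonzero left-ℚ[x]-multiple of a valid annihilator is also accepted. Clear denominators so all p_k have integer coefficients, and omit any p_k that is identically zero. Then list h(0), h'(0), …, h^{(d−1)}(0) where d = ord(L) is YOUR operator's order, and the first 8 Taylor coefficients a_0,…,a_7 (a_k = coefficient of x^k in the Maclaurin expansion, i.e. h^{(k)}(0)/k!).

f: a_k = 0, 2, 0, -8/3, 0, 32/5, 0, -128/7, …
g: a_k = 4, 4, 2, 2/3, 1/6, 1/30, 1/180, 1/1260, …
L₀ := L_f ⊗_s L_g (sym. prod.), ord ≤ 2.
h₀' ⇒ L via d/dx closure of L₀.
L = (-7 - 16·x + 104·x^2 - 64·x^3 + 16·x^4) + (6 + 24·x - 112·x^2 + 96·x^3 - 32·x^4)·Dx + (1 - 8·x + 8·x^2 - 32·x^3 + 16·x^4)·Dx^2  (order 2).
h: a_k = 8, 16, -20, -112/3, 103, 430/3, -12763/30, -173788/315, …
ICs: h(0) = 8, h′(0) = 16.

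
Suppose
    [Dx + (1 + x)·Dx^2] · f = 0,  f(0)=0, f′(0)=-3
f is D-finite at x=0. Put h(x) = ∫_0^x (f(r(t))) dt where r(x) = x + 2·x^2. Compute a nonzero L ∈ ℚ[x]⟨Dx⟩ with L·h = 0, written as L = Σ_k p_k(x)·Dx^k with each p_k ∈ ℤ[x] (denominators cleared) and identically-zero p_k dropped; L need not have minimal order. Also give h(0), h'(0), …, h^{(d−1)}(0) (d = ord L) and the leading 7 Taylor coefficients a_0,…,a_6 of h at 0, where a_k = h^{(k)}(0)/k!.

L = (-3 + 4·x + 8·x^2)·Dx^2 + (1 + 5·x + 6·x^2 + 8·x^3)·Dx^3  (order 3).
h: a_k = 0, 0, -3/2, -3/2, 5/4, 3/20, -11/10, …
ICs: h(0) = 0, h′(0) = 0, h′′(0) = -3.

f: a_k = 0, -3, 3/2, -1, 3/4, -3/5, 1/2, …
Substitute x→r, Dx→(1/r')Dx; clear ⇒ L₀.
h=∫h₀ ⇒ L = L₀·Dx.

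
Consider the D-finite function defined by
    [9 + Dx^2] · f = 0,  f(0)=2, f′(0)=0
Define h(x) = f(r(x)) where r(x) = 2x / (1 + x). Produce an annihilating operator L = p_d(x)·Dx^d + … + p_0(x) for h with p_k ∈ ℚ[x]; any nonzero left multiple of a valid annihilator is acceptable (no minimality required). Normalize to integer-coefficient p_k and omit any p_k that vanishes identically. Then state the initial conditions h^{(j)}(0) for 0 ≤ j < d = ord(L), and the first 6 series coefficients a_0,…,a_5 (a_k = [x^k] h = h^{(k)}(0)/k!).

f: a_k = 2, 0, -9, 0, 27/4, 0, …
h₀=f(r): pull back L_f along r ⇒ L₀.
L = 36 + (2 + 6·x + 6·x^2 + 2·x^3)·Dx + (1 + 4·x + 6·x^2 + 4·x^3 + x^4)·Dx^2  (order 2).
h: a_k = 2, 0, -36, 72, 0, -288, …
ICs: h(0) = 2, h′(0) = 0.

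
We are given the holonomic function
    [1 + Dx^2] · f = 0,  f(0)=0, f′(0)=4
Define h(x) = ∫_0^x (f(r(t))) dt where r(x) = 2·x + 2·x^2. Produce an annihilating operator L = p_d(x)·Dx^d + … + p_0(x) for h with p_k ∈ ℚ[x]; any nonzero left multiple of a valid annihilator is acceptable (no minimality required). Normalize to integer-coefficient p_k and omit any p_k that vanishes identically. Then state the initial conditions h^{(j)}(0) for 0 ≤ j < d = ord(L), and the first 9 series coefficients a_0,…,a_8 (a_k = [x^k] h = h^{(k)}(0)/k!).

f: a_k = 0, 4, 0, -2/3, 0, 1/30, 0, -1/1260, 0, …
f∘r: x↦r, Dx↦Dx/r' in L_f ⇒ L₀.
h=∫h₀ ⇒ L = L₀·Dx.
L = (4 + 24·x + 48·x^2 + 32·x^3)·Dx - 2·Dx^2 + (1 + 2·x)·Dx^3  (order 3).
h: a_k = 0, 0, 4, 8/3, -4/3, -16/5, -112/45, 0, 416/315, …
ICs: h(0) = 0, h′(0) = 0, h′′(0) = 8.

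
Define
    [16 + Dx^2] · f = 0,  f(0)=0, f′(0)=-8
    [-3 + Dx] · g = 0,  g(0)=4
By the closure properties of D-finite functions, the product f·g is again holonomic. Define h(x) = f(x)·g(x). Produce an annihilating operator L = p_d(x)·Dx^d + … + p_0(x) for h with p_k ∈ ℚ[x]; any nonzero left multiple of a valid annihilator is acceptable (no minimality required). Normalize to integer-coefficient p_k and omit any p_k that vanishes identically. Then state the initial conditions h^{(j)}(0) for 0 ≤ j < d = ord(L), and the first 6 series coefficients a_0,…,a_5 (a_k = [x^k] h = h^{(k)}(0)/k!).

f: a_k = 0, -8, 0, 64/3, 0, -256/15, …
g: a_k = 4, 12, 18, 18, 27/2, 81/10, …
Product ⇒ symmetric product L₀, ord ≤ 2.
L = 25 - 6·Dx + Dx^2  (order 2).
h: a_k = 0, -32, -96, -176/3, 112, 3116/15, …
ICs: h(0) = 0, h′(0) = -32.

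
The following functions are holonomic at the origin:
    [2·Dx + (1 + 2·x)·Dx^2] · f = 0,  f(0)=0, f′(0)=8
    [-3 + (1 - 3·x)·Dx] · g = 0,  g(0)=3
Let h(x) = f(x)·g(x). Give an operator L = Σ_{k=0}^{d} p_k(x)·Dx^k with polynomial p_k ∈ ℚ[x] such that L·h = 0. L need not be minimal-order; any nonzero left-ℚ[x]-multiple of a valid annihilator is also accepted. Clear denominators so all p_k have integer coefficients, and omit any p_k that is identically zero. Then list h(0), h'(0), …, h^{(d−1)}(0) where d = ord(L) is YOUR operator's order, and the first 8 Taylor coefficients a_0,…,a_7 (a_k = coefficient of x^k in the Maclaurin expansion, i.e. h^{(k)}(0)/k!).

f: a_k = 0, 8, -8, 32/3, -16, 128/5, -128/3, 512/7, …
g: a_k = 3, 9, 27, 81, 243, 729, 2187, 6561, …
f·g: L₀ = L_f ⊗_s L_g, ord ≤ 2·1.
L = 6 + (4 + 18·x)·Dx + (-1 + x + 6·x^2)·Dx^2  (order 2).
h: a_k = 0, 24, 48, 176, 480, 7584/5, 22112/5, 472032/35, …
ICs: h(0) = 0, h′(0) = 24.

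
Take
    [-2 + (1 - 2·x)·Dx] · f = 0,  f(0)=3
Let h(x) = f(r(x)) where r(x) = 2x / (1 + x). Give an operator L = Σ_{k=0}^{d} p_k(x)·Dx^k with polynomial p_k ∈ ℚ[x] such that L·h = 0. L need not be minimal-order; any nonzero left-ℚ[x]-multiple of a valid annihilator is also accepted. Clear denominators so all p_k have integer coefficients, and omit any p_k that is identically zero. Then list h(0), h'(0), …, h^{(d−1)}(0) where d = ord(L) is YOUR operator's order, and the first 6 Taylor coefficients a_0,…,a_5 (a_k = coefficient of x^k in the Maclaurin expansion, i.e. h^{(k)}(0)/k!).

f: a_k = 3, 6, 12, 24, 48, 96, …
h₀=f(r): pull back L_f along r ⇒ L₀.
L = 4 + (-1 + 2·x + 3·x^2)·Dx  (order 1).
h: a_k = 3, 12, 36, 108, 324, 972, …
ICs: h(0) = 3.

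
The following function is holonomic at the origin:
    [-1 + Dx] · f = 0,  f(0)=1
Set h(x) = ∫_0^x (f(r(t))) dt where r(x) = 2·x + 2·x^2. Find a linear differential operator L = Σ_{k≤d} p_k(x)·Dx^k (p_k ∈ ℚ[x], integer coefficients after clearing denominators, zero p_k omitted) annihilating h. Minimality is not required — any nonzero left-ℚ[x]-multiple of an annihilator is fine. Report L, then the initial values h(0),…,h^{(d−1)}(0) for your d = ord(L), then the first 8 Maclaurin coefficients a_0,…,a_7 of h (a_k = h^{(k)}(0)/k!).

f: a_k = 1, 1, 1/2, 1/6, 1/24, 1/120, 1/720, 1/5040, …
Substitute x→r, Dx→(1/r')Dx; clear ⇒ L₀.
∫: right-multiply L₀ by Dx.
L = (-2 - 4·x)·Dx + Dx^2  (order 2).
h: a_k = 0, 1, 1, 4/3, 4/3, 4/3, 52/45, 304/315, …
ICs: h(0) = 0, h′(0) = 1.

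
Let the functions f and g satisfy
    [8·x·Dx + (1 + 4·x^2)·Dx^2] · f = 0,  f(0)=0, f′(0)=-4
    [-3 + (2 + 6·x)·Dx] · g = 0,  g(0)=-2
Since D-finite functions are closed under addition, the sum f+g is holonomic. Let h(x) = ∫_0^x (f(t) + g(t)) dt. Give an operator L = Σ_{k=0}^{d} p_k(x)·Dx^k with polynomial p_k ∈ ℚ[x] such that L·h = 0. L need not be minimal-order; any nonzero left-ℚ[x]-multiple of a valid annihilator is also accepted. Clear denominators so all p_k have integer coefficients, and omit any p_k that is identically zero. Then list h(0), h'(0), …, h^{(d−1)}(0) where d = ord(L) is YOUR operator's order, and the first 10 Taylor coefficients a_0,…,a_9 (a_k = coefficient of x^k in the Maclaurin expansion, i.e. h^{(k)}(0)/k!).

L = (-48 - 360·x + 576·x^2 + 864·x^3)·Dx^2 + (-59 - 192·x - 120·x^2 + 2304·x^3 + 3024·x^4)·Dx^3 + (-6 + 14·x + 144·x^2 + 272·x^3 + 672·x^4 + 864·x^5)·Dx^4  (order 4).
h: a_k = 0, -2, -7/2, 3/4, 47/96, 81/64, -16697/3840, 2187/512, -243053/57344, 312741/16384, …
ICs: h(0) = 0, h′(0) = -2, h′′(0) = -7, h′′′(0) = 9/2.

f: a_k = 0, -4, 0, 16/3, 0, -64/5, 0, 256/7, 0, -1024/9, …
g: a_k = -2, -3, 9/4, -27/8, 405/64, -1701/128, 15309/512, -72171/1024, 2814669/16384, -14073345/32768, …
Sum ⇒ L₀ = lclm(L_f,L_g) in ℚ(x)⟨Dx⟩.
h=∫₀ˣh₀: take L = L₀·Dx.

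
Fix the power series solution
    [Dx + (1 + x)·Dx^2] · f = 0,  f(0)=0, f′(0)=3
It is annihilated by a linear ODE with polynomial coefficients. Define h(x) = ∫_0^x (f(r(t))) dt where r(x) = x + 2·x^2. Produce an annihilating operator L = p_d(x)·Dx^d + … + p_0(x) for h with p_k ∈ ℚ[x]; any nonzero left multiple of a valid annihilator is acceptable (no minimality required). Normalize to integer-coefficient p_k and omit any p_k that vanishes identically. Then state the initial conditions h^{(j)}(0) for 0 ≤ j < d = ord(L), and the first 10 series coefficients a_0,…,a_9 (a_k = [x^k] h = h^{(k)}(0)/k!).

L = (-3 + 4·x + 8·x^2)·Dx^2 + (1 + 5·x + 6·x^2 + 8·x^3)·Dx^3  (order 3).
h: a_k = 0, 0, 3/2, 3/2, -5/4, -3/20, 11/10, -9/14, -39/56, 31/24, …
ICs: h(0) = 0, h′(0) = 0, h′′(0) = 3.

f: a_k = 0, 3, -3/2, 1, -3/4, 3/5, -1/2, 3/7, -3/8, 1/3, …
L₀ from L_f via x↦r, Dx↦r'^{-1}Dx.
h=∫₀ˣh₀: take L = L₀·Dx.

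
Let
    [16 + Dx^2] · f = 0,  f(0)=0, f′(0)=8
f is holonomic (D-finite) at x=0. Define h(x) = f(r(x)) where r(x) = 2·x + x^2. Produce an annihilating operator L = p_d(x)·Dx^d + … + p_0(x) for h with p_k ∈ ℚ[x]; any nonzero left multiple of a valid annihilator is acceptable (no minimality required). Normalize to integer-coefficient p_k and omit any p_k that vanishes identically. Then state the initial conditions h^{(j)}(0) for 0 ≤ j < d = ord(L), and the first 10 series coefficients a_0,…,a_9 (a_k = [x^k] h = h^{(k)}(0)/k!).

f: a_k = 0, 8, 0, -64/3, 0, 256/15, 0, -2048/315, 0, 4096/2835, …
f∘r: x↦r, Dx↦Dx/r' in L_f ⇒ L₀.
L = (64 + 192·x + 192·x^2 + 64·x^3) - Dx + (1 + x)·Dx^2  (order 2).
h: a_k = 0, 16, 8, -512/3, -256, 6272/15, 1344, 167936/315, -100352/45, -9805312/2835, …
ICs: h(0) = 0, h′(0) = 16.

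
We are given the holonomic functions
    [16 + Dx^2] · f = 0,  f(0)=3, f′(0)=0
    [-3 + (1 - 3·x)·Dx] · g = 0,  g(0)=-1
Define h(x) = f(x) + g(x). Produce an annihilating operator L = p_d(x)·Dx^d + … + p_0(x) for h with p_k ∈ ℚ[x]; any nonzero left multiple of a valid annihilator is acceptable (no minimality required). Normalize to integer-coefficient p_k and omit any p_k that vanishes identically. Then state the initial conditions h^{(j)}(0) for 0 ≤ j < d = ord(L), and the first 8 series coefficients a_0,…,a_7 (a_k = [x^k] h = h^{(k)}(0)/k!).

L = (-1680 + 2304·x - 3456·x^2) + (272 - 1584·x + 3456·x^2 - 3456·x^3)·Dx + (-105 + 144·x - 216·x^2)·Dx^2 + (17 - 99·x + 216·x^2 - 216·x^3)·Dx^3  (order 3).
h: a_k = 2, -3, -33, -27, -49, -243, -11191/15, -2187, …
ICs: h(0) = 2, h′(0) = -3, h′′(0) = -66.

f: a_k = 3, 0, -24, 0, 32, 0, -256/15, 0, …
g: a_k = -1, -3, -9, -27, -81, -243, -729, -2187, …
L₀ := lclm(L_f,L_g); ord L₀ ≤ 2+1.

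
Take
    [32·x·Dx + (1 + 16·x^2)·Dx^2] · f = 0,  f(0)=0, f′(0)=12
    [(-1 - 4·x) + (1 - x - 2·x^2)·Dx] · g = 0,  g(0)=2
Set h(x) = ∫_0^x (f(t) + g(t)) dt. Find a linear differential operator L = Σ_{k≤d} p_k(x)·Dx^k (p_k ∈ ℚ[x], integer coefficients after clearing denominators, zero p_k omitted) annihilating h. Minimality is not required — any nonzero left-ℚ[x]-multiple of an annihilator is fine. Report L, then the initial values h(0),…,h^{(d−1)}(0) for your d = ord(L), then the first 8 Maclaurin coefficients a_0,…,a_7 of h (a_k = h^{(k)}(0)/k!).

L = (96 - 384·x - 6912·x^2 - 15360·x^3 - 40704·x^4 - 12288·x^6)·Dx^2 + (-31 - 104·x + 392·x^2 - 736·x^3 - 14912·x^4 - 27904·x^5 - 3072·x^6 - 12288·x^7)·Dx^3 + (3 + 19·x + 128·x^2 + 152·x^3 + 1128·x^4 - 2496·x^5 - 2560·x^6 - 1024·x^7 - 2048·x^8)·Dx^4  (order 4).
h: a_k = 0, 2, 7, 2, -27/2, 22/5, 547/5, 86/7, …
ICs: h(0) = 0, h′(0) = 2, h′′(0) = 14, h′′′(0) = 12.

f: a_k = 0, 12, 0, -64, 0, 3072/5, 0, -49152/7, …
g: a_k = 2, 2, 6, 10, 22, 42, 86, 170, …
L₀ := lclm(L_f,L_g); ord L₀ ≤ 2+1.
∫: right-multiply L₀ by Dx.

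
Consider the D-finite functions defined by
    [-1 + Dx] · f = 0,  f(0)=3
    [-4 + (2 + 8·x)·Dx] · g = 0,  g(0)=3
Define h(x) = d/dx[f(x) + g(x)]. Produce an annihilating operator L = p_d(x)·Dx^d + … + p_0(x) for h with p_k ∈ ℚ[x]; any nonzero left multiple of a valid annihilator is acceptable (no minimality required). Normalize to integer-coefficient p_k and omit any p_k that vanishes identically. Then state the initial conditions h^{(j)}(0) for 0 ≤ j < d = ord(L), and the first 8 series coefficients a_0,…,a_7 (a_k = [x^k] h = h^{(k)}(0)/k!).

L = (-14 - 8·x) + (11 - 8·x - 16·x^2)·Dx + (3 + 16·x + 16·x^2)·Dx^2  (order 2).
h: a_k = 9, -9, 75/2, -239/2, 3361/8, -60479/40, 1330561/240, -34594559/1680, …
ICs: h(0) = 9, h′(0) = -9.

f: a_k = 3, 3, 3/2, 1/2, 1/8, 1/40, 1/240, 1/1680, …
g: a_k = 3, 6, -6, 12, -30, 84, -252, 792, …
h₀=f+g: left-lcm gives L₀, ord ≤ 2.
Differentiate: ansatz ord ≤ ord L₀ ⇒ L.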